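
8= 8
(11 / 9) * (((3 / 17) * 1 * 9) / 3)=11 / 17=0.65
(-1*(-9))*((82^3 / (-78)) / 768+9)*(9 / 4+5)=-44341 / 3328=-13.32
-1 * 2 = -2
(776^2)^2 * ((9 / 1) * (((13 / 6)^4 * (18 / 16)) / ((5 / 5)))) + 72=80911513428584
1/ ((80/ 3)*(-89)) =-3/ 7120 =-0.00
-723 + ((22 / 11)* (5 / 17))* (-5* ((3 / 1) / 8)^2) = -393537 / 544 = -723.41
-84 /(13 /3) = -19.38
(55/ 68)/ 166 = 55/ 11288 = 0.00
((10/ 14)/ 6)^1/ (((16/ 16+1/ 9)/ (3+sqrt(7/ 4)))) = 3 * sqrt(7)/ 56+9/ 28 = 0.46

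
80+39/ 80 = 6439/ 80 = 80.49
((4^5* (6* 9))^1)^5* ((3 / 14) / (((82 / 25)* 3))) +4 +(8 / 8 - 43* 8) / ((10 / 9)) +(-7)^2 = 32310866109186950823202141 / 2870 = 11258141501458867882648.83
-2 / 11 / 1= -2 / 11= -0.18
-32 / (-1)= 32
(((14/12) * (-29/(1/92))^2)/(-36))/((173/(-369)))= 255366286/519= 492035.23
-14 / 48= -7 / 24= -0.29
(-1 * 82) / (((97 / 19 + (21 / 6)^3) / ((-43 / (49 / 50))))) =26797600 / 357357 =74.99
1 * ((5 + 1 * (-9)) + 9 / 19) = -67 / 19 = -3.53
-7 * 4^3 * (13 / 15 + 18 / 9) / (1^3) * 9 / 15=-19264 / 25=-770.56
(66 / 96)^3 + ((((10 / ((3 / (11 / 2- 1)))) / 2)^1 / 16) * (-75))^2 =5063831 / 4096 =1236.29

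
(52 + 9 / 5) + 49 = 514 / 5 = 102.80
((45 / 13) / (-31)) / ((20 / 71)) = -639 / 1612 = -0.40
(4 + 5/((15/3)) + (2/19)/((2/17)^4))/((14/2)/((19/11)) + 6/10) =421405/3536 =119.18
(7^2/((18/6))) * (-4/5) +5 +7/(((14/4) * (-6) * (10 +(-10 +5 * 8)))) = -323/40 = -8.08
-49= -49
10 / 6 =5 / 3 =1.67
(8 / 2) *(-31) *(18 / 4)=-558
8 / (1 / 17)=136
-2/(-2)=1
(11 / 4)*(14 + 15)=319 / 4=79.75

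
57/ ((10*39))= 19/ 130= 0.15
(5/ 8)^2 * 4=25/ 16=1.56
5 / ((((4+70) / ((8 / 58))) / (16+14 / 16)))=675 / 4292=0.16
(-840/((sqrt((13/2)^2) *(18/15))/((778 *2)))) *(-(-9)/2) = -9802800/13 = -754061.54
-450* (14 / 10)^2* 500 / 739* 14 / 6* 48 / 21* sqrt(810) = -21168000* sqrt(10) / 739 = -90580.64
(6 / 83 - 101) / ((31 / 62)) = -16754 / 83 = -201.86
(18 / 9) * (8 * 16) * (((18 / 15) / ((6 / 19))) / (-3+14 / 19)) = -92416 / 215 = -429.84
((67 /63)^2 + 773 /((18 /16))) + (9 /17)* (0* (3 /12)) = 2731633 /3969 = 688.24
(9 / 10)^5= 59049 / 100000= 0.59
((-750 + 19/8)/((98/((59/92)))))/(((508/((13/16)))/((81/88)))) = -0.01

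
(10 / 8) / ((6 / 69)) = 115 / 8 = 14.38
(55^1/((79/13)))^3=365525875/493039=741.37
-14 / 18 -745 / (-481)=3338 / 4329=0.77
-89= -89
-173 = -173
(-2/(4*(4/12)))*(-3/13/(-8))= -9/208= -0.04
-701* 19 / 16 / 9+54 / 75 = -330383 / 3600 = -91.77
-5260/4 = -1315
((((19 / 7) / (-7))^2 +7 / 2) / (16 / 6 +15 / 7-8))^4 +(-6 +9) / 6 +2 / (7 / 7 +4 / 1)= 58319036932585465917 / 22313396254648185680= 2.61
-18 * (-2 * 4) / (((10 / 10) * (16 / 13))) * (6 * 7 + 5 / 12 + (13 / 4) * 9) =8385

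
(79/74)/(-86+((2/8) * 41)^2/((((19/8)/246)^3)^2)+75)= 3716624599/451679120429023174025282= 0.00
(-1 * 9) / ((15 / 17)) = -51 / 5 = -10.20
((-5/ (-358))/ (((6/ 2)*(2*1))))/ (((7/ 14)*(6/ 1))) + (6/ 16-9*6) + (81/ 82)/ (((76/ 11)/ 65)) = -222536423/ 5019876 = -44.33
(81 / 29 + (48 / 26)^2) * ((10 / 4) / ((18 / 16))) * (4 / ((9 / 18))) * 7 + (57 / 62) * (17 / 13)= 234864193 / 303862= 772.93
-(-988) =988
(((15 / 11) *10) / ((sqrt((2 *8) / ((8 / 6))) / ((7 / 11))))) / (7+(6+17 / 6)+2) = 1050 *sqrt(3) / 12947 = 0.14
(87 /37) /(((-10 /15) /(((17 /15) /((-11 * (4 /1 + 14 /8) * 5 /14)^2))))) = -2319072 /296041625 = -0.01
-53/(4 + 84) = -53/88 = -0.60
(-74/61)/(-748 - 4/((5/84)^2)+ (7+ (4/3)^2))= 16650/25640801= 0.00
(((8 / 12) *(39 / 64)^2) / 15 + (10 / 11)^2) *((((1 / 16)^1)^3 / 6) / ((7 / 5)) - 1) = -25667632589 / 30450647040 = -0.84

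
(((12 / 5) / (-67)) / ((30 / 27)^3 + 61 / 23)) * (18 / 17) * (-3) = 0.03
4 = 4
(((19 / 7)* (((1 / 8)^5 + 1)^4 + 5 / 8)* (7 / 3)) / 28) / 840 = 0.00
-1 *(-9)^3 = 729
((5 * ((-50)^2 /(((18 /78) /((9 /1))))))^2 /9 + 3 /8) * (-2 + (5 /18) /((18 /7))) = -129496250001839 /2592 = -49959972994.54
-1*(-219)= 219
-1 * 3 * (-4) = 12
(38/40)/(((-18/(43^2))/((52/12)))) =-456703/1080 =-422.87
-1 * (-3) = 3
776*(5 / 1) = 3880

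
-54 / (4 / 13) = -351 / 2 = -175.50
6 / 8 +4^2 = 67 / 4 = 16.75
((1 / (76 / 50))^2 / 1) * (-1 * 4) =-625 / 361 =-1.73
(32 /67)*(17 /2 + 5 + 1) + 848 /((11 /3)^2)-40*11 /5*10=-6566672 /8107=-810.00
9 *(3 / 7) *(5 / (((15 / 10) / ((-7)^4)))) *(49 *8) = 12101040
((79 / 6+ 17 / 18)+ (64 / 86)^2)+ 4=18.66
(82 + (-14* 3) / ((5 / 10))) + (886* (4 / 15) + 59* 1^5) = 4399 / 15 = 293.27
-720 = -720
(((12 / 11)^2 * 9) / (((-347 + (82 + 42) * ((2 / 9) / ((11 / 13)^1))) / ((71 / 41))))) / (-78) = 138024 / 182509327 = 0.00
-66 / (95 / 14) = -9.73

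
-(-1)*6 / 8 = 3 / 4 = 0.75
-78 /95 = -0.82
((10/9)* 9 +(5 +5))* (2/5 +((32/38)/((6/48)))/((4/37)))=23832/19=1254.32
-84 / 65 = -1.29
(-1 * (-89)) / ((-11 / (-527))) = 46903 / 11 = 4263.91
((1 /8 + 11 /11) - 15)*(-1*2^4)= 222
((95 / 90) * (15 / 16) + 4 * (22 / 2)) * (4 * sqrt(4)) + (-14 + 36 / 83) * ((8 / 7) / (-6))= 2527355 / 6972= 362.50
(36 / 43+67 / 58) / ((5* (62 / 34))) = 84473 / 386570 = 0.22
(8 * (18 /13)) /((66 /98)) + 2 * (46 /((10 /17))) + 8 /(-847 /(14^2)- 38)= 5851570 /33891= 172.66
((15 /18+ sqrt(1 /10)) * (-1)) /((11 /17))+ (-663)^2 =29011469 /66- 17 * sqrt(10) /110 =439567.22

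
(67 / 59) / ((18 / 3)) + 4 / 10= 1043 / 1770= 0.59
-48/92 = -12/23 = -0.52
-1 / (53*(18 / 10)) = -5 / 477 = -0.01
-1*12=-12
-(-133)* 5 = 665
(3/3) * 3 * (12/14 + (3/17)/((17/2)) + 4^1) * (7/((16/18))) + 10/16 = 267881/2312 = 115.87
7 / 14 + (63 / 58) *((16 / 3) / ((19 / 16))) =5927 / 1102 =5.38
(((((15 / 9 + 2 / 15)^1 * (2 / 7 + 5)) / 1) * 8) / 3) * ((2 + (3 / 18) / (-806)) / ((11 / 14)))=1431308 / 22165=64.58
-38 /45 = -0.84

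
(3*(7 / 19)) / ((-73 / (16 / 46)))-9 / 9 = -32069 / 31901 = -1.01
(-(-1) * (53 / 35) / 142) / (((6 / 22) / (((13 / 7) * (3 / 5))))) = 7579 / 173950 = 0.04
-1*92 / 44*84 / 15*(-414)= 266616 / 55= 4847.56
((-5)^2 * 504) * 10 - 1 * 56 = 125944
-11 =-11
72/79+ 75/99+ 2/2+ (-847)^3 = -1584131610803/2607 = -607645420.33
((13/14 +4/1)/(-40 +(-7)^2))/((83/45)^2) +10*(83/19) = 80345155/1832474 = 43.85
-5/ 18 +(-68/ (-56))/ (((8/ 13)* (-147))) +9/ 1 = 430145/ 49392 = 8.71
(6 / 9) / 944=1 / 1416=0.00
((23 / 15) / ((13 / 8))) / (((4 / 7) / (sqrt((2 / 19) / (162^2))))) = 0.00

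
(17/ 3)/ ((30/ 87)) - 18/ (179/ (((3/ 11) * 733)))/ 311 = 300705527/ 18370770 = 16.37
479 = 479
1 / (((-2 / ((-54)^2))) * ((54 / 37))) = -999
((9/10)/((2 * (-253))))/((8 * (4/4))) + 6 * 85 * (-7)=-144513609/40480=-3570.00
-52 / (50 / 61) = -1586 / 25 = -63.44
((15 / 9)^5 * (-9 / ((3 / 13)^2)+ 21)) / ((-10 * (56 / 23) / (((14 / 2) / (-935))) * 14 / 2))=-106375 / 1272348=-0.08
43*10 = 430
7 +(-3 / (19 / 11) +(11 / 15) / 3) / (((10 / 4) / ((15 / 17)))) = 31363 / 4845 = 6.47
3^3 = 27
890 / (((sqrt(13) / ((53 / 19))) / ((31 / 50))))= 146227 * sqrt(13) / 1235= 426.91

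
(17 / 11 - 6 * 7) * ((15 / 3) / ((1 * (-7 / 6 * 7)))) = 13350 / 539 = 24.77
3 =3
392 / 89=4.40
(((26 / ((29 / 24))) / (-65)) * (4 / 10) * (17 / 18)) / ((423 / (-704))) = 191488 / 920025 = 0.21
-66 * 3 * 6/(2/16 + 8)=-9504/65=-146.22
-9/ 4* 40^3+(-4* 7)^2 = -143216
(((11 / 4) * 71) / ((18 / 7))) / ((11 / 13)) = 6461 / 72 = 89.74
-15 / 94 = -0.16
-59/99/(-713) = 59/70587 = 0.00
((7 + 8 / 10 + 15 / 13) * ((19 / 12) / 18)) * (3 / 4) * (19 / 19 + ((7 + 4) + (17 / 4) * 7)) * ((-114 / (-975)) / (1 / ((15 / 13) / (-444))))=-5847839 / 780374400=-0.01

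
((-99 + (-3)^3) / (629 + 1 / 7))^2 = 21609 / 538756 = 0.04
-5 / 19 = -0.26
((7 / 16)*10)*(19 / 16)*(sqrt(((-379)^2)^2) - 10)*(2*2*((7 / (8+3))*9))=6017420745 / 352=17094945.30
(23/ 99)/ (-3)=-23/ 297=-0.08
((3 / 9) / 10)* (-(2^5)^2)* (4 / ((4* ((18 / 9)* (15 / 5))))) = -256 / 45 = -5.69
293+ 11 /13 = 3820 /13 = 293.85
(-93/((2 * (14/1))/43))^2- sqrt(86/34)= 15992001/784- sqrt(731)/17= 20396.37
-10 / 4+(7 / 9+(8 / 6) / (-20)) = -161 / 90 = -1.79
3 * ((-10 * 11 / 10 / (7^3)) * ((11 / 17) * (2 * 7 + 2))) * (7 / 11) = -528 / 833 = -0.63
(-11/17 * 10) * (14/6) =-15.10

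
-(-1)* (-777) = -777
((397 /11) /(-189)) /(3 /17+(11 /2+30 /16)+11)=-53992 /5245317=-0.01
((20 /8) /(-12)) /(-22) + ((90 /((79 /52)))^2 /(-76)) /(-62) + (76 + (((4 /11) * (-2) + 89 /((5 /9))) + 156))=392.23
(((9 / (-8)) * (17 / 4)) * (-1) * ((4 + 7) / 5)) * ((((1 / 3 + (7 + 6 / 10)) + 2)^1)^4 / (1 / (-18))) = -1843387.66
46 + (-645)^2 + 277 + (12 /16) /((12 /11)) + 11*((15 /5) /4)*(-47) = 6655375 /16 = 415960.94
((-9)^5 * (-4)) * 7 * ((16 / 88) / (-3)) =-1102248 / 11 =-100204.36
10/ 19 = 0.53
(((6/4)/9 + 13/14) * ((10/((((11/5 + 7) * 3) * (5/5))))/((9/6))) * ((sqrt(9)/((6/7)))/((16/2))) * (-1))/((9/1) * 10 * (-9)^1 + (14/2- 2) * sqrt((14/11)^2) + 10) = 55/377136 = 0.00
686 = 686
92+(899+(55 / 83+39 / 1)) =85545 / 83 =1030.66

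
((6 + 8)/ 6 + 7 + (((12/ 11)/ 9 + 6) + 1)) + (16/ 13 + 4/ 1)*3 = 4597/ 143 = 32.15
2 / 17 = 0.12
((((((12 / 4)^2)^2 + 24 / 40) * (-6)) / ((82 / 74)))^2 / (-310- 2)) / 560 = -21364614 / 19121375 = -1.12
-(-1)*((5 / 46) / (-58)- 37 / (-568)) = 0.06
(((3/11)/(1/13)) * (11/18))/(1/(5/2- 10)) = -65/4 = -16.25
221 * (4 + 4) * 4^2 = 28288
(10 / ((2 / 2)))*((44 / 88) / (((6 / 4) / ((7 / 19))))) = 70 / 57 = 1.23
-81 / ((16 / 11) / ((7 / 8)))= -6237 / 128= -48.73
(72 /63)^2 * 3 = 192 /49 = 3.92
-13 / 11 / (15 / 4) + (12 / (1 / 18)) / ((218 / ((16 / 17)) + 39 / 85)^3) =-18580106408155516 / 58959339474862695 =-0.32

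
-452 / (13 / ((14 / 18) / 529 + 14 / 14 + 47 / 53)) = -215364892 / 3280329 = -65.65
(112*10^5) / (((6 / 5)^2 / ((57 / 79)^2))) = 25270000000 / 6241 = 4049030.60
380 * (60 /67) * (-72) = -1641600 /67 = -24501.49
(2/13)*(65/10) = 1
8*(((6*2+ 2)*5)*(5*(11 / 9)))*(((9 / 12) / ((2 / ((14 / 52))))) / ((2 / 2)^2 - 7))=-13475 / 234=-57.59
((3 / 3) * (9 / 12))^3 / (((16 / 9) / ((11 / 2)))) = 2673 / 2048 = 1.31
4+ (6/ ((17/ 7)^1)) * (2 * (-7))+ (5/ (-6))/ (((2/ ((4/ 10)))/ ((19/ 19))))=-3137/ 102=-30.75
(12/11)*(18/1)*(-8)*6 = -10368/11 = -942.55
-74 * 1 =-74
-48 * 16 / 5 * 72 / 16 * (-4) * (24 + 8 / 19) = 6414336 / 95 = 67519.33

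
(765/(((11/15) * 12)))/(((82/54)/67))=6919425/1804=3835.60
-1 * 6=-6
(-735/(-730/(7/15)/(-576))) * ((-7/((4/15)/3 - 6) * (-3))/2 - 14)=29610504/6935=4269.72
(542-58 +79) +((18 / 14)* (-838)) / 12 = 6625 / 14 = 473.21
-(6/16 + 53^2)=-22475/8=-2809.38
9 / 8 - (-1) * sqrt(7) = 9 / 8 + sqrt(7) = 3.77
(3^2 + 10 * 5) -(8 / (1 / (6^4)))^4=-11555266180939717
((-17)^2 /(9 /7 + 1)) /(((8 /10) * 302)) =10115 /19328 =0.52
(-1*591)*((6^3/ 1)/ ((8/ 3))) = -47871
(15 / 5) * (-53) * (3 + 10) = -2067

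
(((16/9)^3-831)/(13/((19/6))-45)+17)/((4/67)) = 705567553/1132866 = 622.82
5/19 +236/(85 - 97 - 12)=-1091/114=-9.57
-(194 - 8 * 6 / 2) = -170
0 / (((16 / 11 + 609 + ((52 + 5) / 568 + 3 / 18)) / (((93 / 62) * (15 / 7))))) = 0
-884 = -884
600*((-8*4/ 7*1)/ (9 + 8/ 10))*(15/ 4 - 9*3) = 2232000/ 343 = 6507.29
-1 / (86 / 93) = -93 / 86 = -1.08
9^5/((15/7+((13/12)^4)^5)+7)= 1584657856558216709425594368/378395385940804003890871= 4187.84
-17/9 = -1.89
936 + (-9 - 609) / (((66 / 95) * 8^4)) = 42162631 / 45056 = 935.78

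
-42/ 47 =-0.89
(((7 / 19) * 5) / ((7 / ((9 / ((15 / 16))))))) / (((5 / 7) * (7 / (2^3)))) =384 / 95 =4.04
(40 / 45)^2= 64 / 81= 0.79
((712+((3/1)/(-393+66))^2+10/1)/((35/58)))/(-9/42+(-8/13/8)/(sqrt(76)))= -4792695065262/856917125+45275122074*sqrt(19)/856917125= -5362.65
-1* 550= -550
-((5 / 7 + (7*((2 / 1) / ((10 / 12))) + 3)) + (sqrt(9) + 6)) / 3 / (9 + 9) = -1033 / 1890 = -0.55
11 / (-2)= -11 / 2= -5.50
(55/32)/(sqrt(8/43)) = 55* sqrt(86)/128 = 3.98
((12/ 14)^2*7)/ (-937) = -36/ 6559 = -0.01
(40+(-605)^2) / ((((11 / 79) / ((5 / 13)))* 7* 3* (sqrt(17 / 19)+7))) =2747317825 / 392106-20656525* sqrt(323) / 392106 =6059.78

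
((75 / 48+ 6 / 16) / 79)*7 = 217 / 1264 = 0.17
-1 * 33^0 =-1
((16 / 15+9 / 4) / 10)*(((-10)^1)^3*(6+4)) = -3316.67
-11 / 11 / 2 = -0.50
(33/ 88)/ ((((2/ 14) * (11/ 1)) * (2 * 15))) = 0.01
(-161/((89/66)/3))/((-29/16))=510048/2581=197.62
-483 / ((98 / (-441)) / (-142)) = -308637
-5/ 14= -0.36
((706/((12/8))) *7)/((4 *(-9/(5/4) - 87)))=-12355/1413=-8.74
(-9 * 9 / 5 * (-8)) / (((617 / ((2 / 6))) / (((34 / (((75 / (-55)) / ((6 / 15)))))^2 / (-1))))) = -13428096 / 1928125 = -6.96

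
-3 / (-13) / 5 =3 / 65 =0.05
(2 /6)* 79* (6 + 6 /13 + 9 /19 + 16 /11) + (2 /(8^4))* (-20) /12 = 3688035055 /16693248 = 220.93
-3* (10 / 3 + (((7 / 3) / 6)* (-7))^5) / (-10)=-276176689 / 6298560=-43.85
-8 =-8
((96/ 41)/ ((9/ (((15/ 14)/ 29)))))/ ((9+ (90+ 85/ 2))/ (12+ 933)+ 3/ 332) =3585600/ 59227657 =0.06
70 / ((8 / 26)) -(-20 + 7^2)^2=-1227 / 2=-613.50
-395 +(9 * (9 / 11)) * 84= 223.55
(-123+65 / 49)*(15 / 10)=-182.51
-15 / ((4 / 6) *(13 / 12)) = -270 / 13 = -20.77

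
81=81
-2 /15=-0.13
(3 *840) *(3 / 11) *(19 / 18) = 7980 / 11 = 725.45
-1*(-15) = 15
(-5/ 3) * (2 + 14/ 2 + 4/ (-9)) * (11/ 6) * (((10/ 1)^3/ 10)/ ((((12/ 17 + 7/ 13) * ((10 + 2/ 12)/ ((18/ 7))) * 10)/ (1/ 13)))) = -748/ 183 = -4.09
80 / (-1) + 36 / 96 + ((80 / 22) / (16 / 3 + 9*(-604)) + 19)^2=281.35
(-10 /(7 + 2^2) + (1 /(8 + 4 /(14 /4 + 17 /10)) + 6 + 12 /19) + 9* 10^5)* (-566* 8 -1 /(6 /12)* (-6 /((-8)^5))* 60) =-10466014697334091 /2568192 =-4075246203.30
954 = 954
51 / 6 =17 / 2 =8.50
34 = 34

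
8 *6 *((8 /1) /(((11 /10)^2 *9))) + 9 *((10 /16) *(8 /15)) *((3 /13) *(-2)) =159866 /4719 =33.88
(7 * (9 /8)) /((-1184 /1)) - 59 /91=-564581 /861952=-0.66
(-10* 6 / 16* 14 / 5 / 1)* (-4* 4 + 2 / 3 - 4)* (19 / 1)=3857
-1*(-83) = 83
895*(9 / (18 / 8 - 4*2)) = -32220 / 23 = -1400.87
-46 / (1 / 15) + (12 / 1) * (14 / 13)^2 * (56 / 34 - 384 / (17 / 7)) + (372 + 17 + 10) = -7092363 / 2873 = -2468.63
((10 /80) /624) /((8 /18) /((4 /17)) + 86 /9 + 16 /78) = 3 /174464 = 0.00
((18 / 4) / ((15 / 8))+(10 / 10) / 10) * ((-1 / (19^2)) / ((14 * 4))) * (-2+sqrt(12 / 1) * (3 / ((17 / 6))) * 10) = 5 / 20216 -225 * sqrt(3) / 85918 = -0.00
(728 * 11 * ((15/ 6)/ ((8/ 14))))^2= 1227451225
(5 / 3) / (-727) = -5 / 2181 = -0.00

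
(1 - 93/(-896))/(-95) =-989/85120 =-0.01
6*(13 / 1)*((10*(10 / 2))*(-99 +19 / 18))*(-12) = 4583800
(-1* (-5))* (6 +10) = 80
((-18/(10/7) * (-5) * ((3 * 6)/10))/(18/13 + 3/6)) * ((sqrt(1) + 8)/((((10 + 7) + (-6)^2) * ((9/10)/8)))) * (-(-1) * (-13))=-438048/371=-1180.72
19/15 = 1.27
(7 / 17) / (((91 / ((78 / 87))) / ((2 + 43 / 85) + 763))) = 130136 / 41905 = 3.11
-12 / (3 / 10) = -40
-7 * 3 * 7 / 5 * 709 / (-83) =104223 / 415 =251.14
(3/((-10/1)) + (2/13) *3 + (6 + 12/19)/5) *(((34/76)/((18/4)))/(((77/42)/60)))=249900/51623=4.84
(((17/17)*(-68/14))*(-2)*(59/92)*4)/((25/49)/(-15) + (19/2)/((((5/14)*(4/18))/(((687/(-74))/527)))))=-32856594960/2825175859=-11.63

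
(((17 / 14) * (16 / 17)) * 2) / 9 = 16 / 63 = 0.25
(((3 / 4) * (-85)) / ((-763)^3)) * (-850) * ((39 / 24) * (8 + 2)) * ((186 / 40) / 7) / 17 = -0.00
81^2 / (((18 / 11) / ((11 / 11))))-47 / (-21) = 168493 / 42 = 4011.74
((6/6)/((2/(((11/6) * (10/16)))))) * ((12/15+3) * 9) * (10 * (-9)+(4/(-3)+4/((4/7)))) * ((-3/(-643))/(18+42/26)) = -687401/1748960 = -0.39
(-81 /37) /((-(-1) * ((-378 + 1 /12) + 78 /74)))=0.01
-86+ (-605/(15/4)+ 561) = 313.67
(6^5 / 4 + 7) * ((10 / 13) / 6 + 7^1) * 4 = 2169512 / 39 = 55628.51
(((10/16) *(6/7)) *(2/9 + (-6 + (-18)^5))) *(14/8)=-21257705/12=-1771475.42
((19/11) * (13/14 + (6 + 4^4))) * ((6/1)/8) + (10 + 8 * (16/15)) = 3318503/9240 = 359.15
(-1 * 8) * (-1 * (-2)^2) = 32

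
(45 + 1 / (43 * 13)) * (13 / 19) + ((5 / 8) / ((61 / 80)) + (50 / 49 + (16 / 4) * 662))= 344533432 / 128527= 2680.63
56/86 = 28/43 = 0.65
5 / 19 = 0.26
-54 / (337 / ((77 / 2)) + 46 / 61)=-126819 / 22328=-5.68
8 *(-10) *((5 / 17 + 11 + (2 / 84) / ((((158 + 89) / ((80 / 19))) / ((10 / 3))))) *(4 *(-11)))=199842114560 / 5026203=39760.06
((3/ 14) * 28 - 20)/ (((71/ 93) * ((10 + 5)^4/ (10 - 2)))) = -3472/ 1198125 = -0.00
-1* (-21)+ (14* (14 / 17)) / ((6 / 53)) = 6265 / 51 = 122.84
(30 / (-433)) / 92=-15 / 19918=-0.00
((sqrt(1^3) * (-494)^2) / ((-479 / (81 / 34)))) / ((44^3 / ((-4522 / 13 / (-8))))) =-50557689 / 81606272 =-0.62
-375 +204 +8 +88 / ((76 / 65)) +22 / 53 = -87933 / 1007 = -87.32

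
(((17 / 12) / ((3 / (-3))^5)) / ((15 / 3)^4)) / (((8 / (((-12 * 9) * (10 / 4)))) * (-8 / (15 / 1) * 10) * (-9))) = 51 / 32000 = 0.00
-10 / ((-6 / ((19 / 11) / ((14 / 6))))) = 95 / 77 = 1.23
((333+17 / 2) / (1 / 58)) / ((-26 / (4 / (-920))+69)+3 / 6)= 39614 / 12099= 3.27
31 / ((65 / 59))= 1829 / 65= 28.14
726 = 726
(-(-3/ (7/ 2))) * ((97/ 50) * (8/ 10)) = 1164/ 875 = 1.33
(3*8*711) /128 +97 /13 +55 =40721 /208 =195.77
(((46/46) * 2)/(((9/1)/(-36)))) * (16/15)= -128/15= -8.53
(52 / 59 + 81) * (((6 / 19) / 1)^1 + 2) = 212564 / 1121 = 189.62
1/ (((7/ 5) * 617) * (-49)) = -5/ 211631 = -0.00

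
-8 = -8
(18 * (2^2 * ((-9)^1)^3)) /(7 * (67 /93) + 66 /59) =-288001656 /33809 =-8518.49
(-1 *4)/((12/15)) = -5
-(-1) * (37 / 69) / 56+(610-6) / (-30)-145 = -1063397 / 6440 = -165.12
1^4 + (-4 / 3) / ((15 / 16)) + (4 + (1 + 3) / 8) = 367 / 90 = 4.08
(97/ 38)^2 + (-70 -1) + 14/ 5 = -445359/ 7220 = -61.68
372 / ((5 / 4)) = 1488 / 5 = 297.60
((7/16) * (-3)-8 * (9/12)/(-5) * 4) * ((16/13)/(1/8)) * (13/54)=124/15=8.27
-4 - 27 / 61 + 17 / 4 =-47 / 244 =-0.19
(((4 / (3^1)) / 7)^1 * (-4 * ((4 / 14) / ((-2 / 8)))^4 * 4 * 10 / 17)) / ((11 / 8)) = -20971520 / 9428727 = -2.22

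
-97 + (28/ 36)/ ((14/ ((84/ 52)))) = -7559/ 78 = -96.91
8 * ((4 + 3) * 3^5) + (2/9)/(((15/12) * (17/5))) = 2082032/153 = 13608.05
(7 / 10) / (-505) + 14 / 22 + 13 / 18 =339266 / 249975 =1.36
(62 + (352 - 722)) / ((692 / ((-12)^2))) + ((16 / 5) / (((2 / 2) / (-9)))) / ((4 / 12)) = -130176 / 865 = -150.49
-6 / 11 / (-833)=6 / 9163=0.00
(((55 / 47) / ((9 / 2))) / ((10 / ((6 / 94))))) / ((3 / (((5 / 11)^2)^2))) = 625 / 26461611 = 0.00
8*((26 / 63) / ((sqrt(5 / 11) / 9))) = 208*sqrt(55) / 35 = 44.07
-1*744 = -744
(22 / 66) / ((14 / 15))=5 / 14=0.36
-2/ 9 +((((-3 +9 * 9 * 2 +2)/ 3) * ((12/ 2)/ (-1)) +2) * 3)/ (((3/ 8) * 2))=-11522/ 9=-1280.22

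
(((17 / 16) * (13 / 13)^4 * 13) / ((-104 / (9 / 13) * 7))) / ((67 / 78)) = -459 / 30016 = -0.02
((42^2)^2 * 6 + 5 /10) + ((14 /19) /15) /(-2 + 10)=21284001217 /1140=18670176.51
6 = 6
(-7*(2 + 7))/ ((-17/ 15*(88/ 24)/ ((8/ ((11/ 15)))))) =340200/ 2057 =165.39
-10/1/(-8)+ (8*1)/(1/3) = 101/4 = 25.25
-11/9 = -1.22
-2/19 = -0.11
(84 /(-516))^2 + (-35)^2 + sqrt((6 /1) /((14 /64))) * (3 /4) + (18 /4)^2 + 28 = 6 * sqrt(21) /7 + 9417153 /7396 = 1277.20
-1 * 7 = -7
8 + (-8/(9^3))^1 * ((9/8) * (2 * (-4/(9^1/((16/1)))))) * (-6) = 1688/243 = 6.95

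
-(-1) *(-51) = -51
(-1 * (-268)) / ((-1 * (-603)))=4 / 9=0.44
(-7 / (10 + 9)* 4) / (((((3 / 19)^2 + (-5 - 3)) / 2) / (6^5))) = 8273664 / 2879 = 2873.80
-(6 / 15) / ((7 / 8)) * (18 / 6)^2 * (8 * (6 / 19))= -6912 / 665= -10.39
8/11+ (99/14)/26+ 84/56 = 10007/4004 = 2.50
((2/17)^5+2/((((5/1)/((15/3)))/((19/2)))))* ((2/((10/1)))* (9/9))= 5395463/1419857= 3.80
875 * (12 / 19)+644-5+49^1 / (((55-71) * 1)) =361325 / 304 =1188.57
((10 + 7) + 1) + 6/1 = 24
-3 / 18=-1 / 6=-0.17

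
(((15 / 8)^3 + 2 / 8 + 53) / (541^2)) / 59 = 30639 / 8841307648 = 0.00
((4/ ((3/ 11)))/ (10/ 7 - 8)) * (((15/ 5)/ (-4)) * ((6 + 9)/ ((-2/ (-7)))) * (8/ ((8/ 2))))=8085/ 46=175.76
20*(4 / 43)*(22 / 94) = 880 / 2021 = 0.44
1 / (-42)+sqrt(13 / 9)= -1 / 42+sqrt(13) / 3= 1.18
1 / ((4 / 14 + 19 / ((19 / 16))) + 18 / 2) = 7 / 177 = 0.04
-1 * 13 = -13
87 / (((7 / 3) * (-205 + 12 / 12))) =-87 / 476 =-0.18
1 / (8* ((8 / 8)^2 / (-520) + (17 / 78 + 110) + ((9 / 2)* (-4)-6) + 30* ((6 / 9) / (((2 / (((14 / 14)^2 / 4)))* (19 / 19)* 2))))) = 195 / 136447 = 0.00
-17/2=-8.50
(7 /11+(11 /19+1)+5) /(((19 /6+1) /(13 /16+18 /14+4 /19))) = 5556603 /1389850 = 4.00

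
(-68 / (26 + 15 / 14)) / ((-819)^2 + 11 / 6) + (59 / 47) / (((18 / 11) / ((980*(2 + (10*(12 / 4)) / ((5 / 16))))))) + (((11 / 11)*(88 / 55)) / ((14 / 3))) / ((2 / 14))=237689750432256728 / 3226040554545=73678.48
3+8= 11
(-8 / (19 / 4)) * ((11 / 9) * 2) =-704 / 171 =-4.12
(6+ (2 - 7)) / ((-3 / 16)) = -16 / 3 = -5.33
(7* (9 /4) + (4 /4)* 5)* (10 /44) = 415 /88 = 4.72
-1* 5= -5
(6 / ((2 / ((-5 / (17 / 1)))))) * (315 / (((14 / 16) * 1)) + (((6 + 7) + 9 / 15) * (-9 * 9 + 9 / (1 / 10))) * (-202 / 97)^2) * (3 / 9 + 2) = -293357736 / 159953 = -1834.02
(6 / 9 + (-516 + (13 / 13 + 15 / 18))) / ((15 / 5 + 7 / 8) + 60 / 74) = -151996 / 1387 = -109.59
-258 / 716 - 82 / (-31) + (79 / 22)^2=40767703 / 2685716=15.18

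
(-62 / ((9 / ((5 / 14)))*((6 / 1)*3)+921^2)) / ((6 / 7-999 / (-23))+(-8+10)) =-49910 / 31626604269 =-0.00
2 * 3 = 6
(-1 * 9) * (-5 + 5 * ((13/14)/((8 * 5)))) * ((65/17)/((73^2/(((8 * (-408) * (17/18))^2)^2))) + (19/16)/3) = 244772728259389530259/85946112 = 2847979071576.73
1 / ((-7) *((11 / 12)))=-12 / 77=-0.16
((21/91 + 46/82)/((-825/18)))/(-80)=633/2931500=0.00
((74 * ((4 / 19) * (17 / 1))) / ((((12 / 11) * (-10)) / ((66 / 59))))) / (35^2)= -152218 / 6866125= -0.02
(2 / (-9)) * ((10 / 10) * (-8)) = 16 / 9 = 1.78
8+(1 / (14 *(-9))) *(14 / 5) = 359 / 45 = 7.98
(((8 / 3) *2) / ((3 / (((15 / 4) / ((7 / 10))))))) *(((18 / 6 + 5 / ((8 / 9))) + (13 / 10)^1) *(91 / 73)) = 25805 / 219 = 117.83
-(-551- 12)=563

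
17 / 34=1 / 2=0.50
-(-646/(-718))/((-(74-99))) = -323/8975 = -0.04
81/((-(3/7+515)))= -567/3608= -0.16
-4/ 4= -1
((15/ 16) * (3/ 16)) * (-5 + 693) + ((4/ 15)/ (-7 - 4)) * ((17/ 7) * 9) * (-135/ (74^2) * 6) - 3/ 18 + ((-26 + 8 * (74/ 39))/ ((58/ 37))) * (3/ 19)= 4340498658163/ 36243519312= 119.76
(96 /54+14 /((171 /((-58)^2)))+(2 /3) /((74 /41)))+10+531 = 1726348 /2109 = 818.56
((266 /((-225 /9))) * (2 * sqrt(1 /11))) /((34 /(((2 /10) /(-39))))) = 266 * sqrt(11) /911625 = 0.00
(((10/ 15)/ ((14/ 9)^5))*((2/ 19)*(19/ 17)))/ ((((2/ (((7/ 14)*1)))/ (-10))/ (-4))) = 98415/ 1142876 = 0.09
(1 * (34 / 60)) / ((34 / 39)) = 13 / 20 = 0.65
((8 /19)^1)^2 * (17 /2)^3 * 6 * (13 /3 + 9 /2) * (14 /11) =7344.14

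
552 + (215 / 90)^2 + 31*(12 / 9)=599.04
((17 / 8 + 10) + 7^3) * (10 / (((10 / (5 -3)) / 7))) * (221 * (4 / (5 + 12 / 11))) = 48345297 / 67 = 721571.60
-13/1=-13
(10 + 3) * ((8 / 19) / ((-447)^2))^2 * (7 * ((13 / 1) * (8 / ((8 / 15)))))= 378560 / 4804144256547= 0.00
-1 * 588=-588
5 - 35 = -30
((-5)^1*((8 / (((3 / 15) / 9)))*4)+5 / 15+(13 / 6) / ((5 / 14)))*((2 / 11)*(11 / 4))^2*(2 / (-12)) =299.73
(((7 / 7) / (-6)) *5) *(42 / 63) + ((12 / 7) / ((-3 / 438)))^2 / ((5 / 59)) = 1629905399 / 2205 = 739186.12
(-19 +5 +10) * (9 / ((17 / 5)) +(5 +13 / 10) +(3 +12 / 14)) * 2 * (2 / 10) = -60948 / 2975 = -20.49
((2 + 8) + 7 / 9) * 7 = 679 / 9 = 75.44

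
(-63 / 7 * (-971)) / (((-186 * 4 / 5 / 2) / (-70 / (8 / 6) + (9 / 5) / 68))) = 51970833 / 8432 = 6163.52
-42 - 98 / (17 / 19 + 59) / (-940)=-22463189 / 534860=-42.00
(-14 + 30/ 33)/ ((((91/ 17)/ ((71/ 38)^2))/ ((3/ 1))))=-9255276/ 361361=-25.61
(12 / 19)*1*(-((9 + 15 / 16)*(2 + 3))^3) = -1507379625 / 19456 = -77476.34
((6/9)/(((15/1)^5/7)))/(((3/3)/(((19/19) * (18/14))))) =0.00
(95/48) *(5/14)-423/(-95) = 329381/63840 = 5.16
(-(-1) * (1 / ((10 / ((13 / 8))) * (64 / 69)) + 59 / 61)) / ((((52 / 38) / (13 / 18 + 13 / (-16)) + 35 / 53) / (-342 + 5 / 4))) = 489718511177 / 18238238720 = 26.85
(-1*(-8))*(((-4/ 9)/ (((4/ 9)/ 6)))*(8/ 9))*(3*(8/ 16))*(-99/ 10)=3168/ 5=633.60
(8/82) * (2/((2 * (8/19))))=19/82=0.23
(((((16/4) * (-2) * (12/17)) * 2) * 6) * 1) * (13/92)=-3744/391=-9.58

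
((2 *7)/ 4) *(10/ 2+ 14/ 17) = 693/ 34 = 20.38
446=446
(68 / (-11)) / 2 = -34 / 11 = -3.09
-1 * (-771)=771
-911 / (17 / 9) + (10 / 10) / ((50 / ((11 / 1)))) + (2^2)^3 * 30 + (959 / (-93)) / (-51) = 341052073 / 237150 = 1438.13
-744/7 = -106.29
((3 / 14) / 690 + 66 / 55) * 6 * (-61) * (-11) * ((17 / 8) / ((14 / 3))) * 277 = 21982304223 / 36064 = 609535.94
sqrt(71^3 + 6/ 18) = sqrt(3221202)/ 3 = 598.26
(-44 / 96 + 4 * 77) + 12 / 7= 51955 / 168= 309.26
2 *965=1930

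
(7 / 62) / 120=7 / 7440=0.00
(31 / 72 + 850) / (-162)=-61231 / 11664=-5.25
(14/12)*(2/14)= 1/6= 0.17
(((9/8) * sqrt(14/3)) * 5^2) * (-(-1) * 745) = 55875 * sqrt(42)/8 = 45263.92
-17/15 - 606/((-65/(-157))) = -1464.86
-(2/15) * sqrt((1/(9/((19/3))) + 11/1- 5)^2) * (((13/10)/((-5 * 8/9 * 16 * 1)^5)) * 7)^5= 10010672498918512413105541292609199/3568119231764899702645714923623737840956866560000000000000000000000000000000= 0.00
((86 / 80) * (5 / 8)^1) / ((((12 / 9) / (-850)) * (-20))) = 10965 / 512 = 21.42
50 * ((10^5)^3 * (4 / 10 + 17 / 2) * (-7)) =-3115000000000000000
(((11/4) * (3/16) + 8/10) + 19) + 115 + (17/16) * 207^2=14611961/320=45662.38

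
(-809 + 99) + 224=-486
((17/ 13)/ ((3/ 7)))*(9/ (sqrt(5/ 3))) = 357*sqrt(15)/ 65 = 21.27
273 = 273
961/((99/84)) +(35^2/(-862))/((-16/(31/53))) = 19670355383/24122208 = 815.45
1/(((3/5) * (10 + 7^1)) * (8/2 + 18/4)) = 10/867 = 0.01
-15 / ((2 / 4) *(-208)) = 15 / 104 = 0.14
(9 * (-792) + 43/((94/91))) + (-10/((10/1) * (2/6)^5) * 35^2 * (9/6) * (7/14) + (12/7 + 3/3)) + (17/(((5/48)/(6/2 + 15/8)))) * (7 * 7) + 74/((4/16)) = -1257171563/6580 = -191059.51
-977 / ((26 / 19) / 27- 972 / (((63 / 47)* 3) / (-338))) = -3508407 / 293382830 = -0.01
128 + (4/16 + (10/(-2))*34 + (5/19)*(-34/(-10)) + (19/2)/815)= -2529853/61940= -40.84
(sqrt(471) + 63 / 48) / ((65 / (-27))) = -27 * sqrt(471) / 65 - 567 / 1040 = -9.56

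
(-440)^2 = 193600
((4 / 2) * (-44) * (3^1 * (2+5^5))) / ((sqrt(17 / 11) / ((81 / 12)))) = -5572314 * sqrt(187) / 17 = -4482367.52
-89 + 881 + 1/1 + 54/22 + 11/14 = 122621/154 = 796.24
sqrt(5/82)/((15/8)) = 4 * sqrt(410)/615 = 0.13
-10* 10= -100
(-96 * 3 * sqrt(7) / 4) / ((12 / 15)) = -90 * sqrt(7) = -238.12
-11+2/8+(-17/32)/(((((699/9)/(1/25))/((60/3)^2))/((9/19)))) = -191279/17708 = -10.80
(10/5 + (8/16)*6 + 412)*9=3753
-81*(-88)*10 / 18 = 3960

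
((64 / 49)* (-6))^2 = 61.41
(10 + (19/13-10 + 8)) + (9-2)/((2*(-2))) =7.71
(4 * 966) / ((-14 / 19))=-5244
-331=-331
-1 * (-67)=67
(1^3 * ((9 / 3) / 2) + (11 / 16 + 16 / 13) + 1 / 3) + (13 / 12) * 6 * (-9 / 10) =-6547 / 3120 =-2.10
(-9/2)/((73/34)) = -153/73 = -2.10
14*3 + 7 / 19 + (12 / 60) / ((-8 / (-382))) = 51.92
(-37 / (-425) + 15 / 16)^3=338171833063 / 314432000000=1.08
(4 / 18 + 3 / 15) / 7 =19 / 315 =0.06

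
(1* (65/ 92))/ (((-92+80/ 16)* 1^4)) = -65/ 8004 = -0.01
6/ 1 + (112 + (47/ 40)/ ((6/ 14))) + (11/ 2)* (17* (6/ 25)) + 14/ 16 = 43217/ 300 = 144.06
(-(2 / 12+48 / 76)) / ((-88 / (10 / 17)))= 0.01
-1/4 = -0.25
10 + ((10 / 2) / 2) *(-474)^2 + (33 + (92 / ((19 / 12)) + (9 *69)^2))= 18001210 / 19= 947432.11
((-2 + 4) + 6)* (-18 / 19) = -144 / 19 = -7.58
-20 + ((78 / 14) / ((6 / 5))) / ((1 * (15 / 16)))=-316 / 21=-15.05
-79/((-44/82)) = 3239/22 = 147.23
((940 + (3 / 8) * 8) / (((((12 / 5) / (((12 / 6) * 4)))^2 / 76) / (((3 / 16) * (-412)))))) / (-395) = 36909020 / 237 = 155734.26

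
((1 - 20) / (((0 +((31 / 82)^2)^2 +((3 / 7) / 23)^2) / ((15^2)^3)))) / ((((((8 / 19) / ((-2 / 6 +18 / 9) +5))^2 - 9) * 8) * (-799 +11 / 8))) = -376798569369584250000 / 2076147989067811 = -181489.26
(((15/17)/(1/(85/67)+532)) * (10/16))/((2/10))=1875/362296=0.01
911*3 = 2733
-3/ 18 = -1/ 6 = -0.17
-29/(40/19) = -551/40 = -13.78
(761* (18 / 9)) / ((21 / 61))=4421.05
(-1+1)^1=0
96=96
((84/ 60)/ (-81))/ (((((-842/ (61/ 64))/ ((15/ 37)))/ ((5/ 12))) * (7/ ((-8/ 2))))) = -305/ 161502336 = -0.00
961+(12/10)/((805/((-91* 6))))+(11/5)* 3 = 555902/575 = 966.79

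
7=7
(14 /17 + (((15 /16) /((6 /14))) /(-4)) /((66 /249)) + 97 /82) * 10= -278485 /490688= -0.57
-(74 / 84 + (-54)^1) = 2231 / 42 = 53.12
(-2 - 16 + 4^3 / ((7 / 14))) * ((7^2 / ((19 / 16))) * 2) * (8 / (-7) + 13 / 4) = 363440 / 19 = 19128.42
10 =10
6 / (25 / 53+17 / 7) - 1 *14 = -11.93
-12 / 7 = -1.71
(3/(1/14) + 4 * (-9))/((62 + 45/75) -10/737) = 7370/76877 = 0.10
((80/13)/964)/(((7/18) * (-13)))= -360/285103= -0.00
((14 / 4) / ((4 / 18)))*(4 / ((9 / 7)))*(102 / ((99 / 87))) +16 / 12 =144986 / 33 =4393.52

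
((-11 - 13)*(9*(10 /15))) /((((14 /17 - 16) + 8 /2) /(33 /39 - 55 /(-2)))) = 451044 /1235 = 365.22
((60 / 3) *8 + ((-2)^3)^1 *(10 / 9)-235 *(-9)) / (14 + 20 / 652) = 3324385 / 20583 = 161.51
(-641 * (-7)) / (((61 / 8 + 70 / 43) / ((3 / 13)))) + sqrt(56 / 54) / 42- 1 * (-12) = sqrt(21) / 189 + 1709044 / 13793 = 123.93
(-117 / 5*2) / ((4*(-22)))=117 / 220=0.53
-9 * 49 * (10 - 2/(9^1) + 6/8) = -18571/4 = -4642.75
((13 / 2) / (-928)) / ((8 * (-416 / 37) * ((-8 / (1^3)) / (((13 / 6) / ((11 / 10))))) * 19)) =-2405 / 2383282176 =-0.00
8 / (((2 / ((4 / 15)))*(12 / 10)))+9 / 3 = 3.89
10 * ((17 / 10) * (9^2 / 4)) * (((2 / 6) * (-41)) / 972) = -697 / 144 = -4.84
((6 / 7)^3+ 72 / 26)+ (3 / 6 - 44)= -357621 / 8918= -40.10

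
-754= -754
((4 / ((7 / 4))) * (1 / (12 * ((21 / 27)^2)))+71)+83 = 52930 / 343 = 154.31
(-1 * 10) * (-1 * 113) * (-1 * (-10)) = 11300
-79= -79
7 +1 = 8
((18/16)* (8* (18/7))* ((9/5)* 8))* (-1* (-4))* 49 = 326592/5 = 65318.40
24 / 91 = 0.26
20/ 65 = 4/ 13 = 0.31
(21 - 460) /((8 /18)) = -3951 /4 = -987.75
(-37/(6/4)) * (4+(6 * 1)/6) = -370/3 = -123.33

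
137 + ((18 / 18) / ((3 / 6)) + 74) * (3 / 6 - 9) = -509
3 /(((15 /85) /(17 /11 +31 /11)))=816 /11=74.18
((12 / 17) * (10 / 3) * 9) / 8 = 2.65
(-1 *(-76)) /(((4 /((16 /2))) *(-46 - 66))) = -19 /14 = -1.36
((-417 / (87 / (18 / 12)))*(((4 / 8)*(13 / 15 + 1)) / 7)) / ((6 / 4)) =-278 / 435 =-0.64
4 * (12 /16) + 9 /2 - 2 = 11 /2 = 5.50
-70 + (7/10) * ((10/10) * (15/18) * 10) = -385/6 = -64.17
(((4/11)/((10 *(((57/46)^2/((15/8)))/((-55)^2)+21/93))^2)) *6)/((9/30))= 4474276306637500/3144407980150441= 1.42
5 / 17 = 0.29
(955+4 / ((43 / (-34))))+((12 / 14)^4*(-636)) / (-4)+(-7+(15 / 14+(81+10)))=231828621 / 206486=1122.73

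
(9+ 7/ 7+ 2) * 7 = 84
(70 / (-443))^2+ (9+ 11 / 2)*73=1058.52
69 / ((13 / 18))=1242 / 13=95.54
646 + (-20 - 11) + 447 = 1062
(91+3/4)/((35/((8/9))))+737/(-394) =57041/124110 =0.46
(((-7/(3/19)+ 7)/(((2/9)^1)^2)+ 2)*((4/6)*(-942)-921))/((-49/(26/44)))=-7591649/539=-14084.69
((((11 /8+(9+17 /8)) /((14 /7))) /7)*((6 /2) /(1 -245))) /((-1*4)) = 75 /27328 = 0.00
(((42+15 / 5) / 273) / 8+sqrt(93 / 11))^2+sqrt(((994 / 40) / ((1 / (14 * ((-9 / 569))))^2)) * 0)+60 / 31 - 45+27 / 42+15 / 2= -4783180299 / 180724544+15 * sqrt(1023) / 4004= -26.35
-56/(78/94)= -2632/39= -67.49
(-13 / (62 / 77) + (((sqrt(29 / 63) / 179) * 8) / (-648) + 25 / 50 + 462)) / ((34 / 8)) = 55348 / 527 - 4 * sqrt(203) / 5176143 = 105.02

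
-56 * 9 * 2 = -1008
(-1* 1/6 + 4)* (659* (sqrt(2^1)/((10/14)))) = 106099* sqrt(2)/30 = 5001.55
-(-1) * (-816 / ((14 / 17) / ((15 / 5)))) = -20808 / 7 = -2972.57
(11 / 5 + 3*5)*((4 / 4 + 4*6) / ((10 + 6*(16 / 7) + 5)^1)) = 3010 / 201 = 14.98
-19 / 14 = -1.36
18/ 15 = 1.20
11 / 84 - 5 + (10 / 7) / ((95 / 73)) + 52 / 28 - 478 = -765943 / 1596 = -479.91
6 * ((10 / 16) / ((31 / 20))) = 75 / 31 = 2.42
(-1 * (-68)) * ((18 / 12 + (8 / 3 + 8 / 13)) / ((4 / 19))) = 120479 / 78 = 1544.60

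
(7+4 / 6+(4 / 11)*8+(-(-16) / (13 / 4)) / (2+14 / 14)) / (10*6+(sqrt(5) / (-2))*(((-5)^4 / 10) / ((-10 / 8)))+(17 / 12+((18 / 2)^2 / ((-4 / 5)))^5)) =-175432674625591729152 / 152801906886568495560106131887 -412169011200*sqrt(5) / 152801906886568495560106131887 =-0.00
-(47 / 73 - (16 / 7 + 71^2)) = 2576790 / 511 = 5042.64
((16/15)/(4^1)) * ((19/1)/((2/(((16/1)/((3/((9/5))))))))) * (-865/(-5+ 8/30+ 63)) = -8304/23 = -361.04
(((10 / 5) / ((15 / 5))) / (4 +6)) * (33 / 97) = 11 / 485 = 0.02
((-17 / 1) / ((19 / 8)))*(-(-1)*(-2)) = 272 / 19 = 14.32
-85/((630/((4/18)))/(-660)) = 3740/189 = 19.79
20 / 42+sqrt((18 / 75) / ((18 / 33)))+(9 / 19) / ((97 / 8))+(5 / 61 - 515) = -1214444768 / 2360883+sqrt(11) / 5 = -513.74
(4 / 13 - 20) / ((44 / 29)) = -12.98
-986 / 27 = -36.52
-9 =-9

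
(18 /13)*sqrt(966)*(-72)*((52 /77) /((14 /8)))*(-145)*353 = 1061372160*sqrt(966) /539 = 61202264.27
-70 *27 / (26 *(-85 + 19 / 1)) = 315 / 286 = 1.10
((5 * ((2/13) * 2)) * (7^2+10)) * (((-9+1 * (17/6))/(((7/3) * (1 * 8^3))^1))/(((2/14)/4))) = -10915/832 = -13.12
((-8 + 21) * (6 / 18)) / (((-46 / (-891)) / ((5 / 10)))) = 3861 / 92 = 41.97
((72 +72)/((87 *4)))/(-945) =-4/9135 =-0.00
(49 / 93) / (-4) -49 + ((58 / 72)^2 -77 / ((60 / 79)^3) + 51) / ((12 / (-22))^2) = -337199070259 / 723168000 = -466.28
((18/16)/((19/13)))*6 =351/76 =4.62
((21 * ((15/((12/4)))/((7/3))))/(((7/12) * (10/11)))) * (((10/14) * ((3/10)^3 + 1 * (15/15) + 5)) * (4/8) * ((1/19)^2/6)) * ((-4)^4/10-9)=1010691/722000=1.40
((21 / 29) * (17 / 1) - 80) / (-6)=1963 / 174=11.28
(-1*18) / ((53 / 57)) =-1026 / 53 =-19.36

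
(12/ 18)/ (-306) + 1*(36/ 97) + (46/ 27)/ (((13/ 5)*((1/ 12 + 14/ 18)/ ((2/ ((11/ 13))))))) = 32909047/ 15182343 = 2.17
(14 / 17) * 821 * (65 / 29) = 747110 / 493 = 1515.44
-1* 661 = -661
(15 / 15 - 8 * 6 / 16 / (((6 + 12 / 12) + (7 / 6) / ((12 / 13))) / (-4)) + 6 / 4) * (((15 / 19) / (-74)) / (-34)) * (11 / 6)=51733 / 22754704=0.00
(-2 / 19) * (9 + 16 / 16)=-20 / 19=-1.05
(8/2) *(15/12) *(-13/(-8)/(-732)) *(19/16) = -1235/93696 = -0.01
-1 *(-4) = 4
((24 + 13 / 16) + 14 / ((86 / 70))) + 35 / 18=236239 / 6192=38.15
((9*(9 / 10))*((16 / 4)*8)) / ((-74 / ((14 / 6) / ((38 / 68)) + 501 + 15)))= -1280880 / 703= -1822.02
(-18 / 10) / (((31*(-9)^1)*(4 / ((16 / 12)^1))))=1 / 465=0.00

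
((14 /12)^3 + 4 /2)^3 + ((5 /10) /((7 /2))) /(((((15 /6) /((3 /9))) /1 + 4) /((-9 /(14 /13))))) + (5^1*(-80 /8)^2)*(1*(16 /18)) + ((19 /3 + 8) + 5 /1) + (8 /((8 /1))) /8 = 5792227006529 /11357563392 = 509.99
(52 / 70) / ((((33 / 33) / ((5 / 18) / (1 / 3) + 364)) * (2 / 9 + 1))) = 221.74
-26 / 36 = -13 / 18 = -0.72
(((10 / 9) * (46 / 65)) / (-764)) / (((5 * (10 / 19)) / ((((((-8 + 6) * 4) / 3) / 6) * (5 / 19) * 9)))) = 0.00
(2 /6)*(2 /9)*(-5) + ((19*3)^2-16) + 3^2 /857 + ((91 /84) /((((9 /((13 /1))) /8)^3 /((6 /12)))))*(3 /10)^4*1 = 15615981536 /4820625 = 3239.41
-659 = -659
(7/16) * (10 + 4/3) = 119/24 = 4.96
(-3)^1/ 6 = -1/ 2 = -0.50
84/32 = 21/8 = 2.62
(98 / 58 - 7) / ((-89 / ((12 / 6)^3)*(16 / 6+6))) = 1848 / 33553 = 0.06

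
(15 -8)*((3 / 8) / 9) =7 / 24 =0.29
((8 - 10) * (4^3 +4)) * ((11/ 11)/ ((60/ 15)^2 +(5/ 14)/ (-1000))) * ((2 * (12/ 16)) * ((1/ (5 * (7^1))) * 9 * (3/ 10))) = -14688/ 14933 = -0.98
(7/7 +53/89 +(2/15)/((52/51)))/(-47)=-19973/543790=-0.04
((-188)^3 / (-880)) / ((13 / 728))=23256352 / 55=422842.76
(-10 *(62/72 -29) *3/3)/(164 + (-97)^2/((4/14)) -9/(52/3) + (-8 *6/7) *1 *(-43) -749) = 184366/21386277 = 0.01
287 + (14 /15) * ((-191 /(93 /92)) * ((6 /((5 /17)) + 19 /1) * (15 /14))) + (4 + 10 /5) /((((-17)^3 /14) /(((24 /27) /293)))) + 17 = -1593212105212 /223123895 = -7140.48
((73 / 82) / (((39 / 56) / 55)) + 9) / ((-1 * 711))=-126811 / 1136889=-0.11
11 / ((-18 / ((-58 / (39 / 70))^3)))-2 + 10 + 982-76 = 368566746094 / 533871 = 690366.67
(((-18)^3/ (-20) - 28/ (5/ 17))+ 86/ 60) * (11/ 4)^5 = 191167537/ 6144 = 31114.51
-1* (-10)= 10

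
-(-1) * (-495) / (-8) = 495 / 8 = 61.88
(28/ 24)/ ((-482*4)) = -7/ 11568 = -0.00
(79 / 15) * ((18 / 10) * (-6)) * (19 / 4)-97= -18359 / 50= -367.18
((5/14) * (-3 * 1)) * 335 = -5025/14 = -358.93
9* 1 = 9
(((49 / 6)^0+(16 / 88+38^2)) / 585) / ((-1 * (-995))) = 5299 / 2134275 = 0.00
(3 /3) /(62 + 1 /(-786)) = 786 /48731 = 0.02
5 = 5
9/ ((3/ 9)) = 27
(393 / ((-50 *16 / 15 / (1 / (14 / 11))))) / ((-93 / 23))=99429 / 69440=1.43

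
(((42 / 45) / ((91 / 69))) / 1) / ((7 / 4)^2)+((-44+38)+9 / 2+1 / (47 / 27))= -207911 / 299390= -0.69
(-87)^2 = 7569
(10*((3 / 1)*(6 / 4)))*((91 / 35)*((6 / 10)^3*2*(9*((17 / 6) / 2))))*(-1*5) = -161109 / 50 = -3222.18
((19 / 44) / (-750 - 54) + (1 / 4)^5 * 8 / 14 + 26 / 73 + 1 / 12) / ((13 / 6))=127123819 / 626674048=0.20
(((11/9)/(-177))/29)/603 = -11/27856791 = -0.00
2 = 2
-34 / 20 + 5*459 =22933 / 10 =2293.30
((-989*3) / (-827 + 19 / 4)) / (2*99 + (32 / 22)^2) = 2838 / 157391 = 0.02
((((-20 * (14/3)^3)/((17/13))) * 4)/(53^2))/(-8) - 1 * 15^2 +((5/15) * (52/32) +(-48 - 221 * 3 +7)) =-9573867131/10314648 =-928.18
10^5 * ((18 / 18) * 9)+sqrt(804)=2 * sqrt(201)+900000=900028.35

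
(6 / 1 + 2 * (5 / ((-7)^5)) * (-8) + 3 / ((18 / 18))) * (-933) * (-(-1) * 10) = -1412030190 / 16807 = -84014.41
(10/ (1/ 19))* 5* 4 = 3800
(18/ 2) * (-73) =-657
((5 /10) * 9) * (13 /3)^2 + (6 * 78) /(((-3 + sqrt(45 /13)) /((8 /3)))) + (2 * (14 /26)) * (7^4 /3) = 21091 /78 - 52 * sqrt(65) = -148.84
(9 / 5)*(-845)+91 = -1430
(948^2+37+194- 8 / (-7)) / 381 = 6292553 / 2667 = 2359.41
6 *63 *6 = 2268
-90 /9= -10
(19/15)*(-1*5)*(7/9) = -133/27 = -4.93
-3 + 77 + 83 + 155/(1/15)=2482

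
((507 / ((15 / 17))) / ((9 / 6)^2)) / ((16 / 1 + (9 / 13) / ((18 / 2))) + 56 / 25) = 746980 / 53577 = 13.94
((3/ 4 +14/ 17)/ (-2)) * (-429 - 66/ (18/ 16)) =156541/ 408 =383.68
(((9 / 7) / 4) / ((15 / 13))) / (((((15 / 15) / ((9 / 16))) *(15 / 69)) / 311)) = 2510703 / 11200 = 224.17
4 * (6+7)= 52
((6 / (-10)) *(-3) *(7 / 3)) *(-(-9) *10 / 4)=189 / 2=94.50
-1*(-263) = 263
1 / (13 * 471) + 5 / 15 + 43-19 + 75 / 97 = 14911643 / 593931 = 25.11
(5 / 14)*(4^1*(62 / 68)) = 155 / 119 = 1.30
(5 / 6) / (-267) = -5 / 1602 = -0.00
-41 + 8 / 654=-13403 / 327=-40.99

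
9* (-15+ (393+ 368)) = 6714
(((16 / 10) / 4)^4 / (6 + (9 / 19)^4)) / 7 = 2085136 / 3449630625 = 0.00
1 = 1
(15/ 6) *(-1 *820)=-2050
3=3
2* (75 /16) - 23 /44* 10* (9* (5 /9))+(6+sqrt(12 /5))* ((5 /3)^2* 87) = 290* sqrt(15) /3+126125 /88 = 1807.63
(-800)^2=640000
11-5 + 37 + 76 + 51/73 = 119.70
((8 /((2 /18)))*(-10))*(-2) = 1440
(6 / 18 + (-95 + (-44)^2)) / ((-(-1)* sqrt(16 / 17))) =1381* sqrt(17) / 3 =1898.00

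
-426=-426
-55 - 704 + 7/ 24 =-18209/ 24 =-758.71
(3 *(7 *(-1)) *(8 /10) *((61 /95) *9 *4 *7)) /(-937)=1291248 /445075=2.90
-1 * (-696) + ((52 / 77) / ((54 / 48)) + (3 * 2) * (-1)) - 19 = 671.60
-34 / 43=-0.79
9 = 9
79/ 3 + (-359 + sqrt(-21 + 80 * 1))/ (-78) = 2413/ 78 - sqrt(59)/ 78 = 30.84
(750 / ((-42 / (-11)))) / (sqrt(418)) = 125* sqrt(418) / 266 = 9.61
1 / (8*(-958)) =-1 / 7664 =-0.00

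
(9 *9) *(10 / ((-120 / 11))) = -297 / 4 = -74.25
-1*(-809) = 809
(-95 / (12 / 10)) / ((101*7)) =-475 / 4242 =-0.11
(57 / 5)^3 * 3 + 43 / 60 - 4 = 6662023 / 1500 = 4441.35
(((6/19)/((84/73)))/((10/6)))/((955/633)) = 138627/1270150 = 0.11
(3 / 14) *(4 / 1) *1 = 6 / 7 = 0.86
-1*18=-18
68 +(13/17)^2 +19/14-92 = -89247/4046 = -22.06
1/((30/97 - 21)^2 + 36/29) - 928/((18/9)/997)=-54195519221299/117152145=-462608.00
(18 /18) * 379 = 379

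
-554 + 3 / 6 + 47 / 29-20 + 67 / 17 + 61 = -499841 / 986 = -506.94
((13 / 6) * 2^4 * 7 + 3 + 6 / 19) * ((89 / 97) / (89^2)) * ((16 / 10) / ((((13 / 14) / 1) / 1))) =1570352 / 31985265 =0.05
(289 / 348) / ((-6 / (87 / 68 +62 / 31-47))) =6.05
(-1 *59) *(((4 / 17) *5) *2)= -2360 / 17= -138.82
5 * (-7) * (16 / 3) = -560 / 3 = -186.67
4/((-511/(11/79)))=-44/40369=-0.00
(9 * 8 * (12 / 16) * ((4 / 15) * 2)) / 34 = 72 / 85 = 0.85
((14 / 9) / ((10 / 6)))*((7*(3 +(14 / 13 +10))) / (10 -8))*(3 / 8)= 8967 / 520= 17.24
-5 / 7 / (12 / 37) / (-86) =185 / 7224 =0.03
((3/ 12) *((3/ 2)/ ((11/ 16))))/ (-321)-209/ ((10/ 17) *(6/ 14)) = -29273227/ 35310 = -829.04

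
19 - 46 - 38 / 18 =-262 / 9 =-29.11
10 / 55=2 / 11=0.18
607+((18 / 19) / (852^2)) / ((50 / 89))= 23255141289 / 38311600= 607.00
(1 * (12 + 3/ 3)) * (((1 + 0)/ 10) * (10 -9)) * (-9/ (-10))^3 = 9477/ 10000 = 0.95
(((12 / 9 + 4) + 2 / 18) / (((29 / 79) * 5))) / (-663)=-0.00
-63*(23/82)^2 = -33327/6724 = -4.96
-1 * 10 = -10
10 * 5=50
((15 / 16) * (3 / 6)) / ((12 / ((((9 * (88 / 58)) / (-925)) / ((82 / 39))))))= -3861 / 14077760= -0.00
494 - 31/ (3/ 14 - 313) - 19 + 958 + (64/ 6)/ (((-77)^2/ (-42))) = 5315102971/ 3709013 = 1433.02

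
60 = 60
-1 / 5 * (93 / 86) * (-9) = 837 / 430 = 1.95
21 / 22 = 0.95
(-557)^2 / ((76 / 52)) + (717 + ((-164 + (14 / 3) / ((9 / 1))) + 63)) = 212892.15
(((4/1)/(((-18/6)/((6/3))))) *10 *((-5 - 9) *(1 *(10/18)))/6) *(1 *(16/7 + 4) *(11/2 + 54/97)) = 10340000/7857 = 1316.02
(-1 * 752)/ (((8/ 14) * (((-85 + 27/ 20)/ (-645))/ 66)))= -160063200/ 239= -669720.50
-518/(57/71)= -36778/57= -645.23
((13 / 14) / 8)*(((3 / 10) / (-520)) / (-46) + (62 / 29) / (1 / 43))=91101041 / 8537600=10.67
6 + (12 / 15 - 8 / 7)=198 / 35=5.66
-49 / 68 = -0.72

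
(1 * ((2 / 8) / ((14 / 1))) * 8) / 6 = 1 / 42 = 0.02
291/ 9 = 97/ 3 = 32.33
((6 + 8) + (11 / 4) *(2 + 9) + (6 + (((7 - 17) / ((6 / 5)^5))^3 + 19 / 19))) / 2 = -802574708185 / 117546246144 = -6.83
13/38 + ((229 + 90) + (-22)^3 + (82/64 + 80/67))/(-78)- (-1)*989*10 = 10615437813/1059136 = 10022.73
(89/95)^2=7921/9025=0.88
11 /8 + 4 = 5.38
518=518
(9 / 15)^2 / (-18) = -1 / 50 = -0.02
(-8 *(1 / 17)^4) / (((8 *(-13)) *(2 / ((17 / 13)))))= 1 / 1660594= 0.00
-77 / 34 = -2.26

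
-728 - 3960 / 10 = -1124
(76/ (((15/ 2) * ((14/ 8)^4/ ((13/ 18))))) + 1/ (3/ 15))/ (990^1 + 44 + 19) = 1873603/ 341314155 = 0.01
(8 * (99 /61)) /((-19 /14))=-11088 /1159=-9.57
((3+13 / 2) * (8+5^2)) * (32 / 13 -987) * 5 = -40124865 / 26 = -1543264.04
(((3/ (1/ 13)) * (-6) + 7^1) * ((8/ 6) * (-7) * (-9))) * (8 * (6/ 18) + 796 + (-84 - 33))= -12998020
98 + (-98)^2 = 9702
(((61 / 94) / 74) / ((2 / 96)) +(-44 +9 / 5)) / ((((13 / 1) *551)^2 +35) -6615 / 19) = -6902111 / 8476380406395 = -0.00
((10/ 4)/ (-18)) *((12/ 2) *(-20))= 50/ 3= 16.67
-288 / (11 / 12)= -3456 / 11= -314.18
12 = 12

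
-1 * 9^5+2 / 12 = -354293 / 6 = -59048.83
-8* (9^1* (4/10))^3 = -46656/125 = -373.25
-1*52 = -52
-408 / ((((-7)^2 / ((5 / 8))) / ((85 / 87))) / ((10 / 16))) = -36125 / 11368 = -3.18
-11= -11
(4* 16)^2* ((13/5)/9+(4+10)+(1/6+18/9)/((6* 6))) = 7934464/135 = 58773.81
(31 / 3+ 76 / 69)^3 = 1495.15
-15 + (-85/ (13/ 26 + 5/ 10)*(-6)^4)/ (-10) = 11001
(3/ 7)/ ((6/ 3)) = 3/ 14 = 0.21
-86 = -86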